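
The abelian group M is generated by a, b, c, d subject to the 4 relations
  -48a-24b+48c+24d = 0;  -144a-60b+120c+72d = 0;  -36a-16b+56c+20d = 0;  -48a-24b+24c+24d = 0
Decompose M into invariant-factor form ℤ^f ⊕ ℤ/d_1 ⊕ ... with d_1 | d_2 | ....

Answer: M ≅ ℤ/4 ⊕ ℤ/12 ⊕ ℤ/24 ⊕ ℤ/24

Derivation:
rank_ℚ(R)=4; free=4−4=0
SNF(R) diag = [4, 12, 24, 24] → torsion [4, 12, 24, 24]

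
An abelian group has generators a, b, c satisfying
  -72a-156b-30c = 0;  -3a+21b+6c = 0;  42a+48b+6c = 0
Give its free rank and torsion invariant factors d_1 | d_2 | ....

rank_ℚ(R)=3; free=3−3=0
SNF(R) diag = [3, 6, 18] → torsion [3, 6, 18]

Answer: M ≅ ℤ/3 ⊕ ℤ/6 ⊕ ℤ/18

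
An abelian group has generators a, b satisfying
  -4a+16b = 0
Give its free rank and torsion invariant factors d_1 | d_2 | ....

rank_ℚ(R)=1; free=2−1=1
SNF(R) diag = [4] → torsion [4]

Answer: M ≅ ℤ^1 ⊕ ℤ/4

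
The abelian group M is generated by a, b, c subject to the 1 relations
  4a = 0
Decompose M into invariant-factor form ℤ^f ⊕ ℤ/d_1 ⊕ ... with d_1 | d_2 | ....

rank_ℚ(R)=1; free=3−1=2
SNF(R) diag = [4] → torsion [4]

Answer: M ≅ ℤ^2 ⊕ ℤ/4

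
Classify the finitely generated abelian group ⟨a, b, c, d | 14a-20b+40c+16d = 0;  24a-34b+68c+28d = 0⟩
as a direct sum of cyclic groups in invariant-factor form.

rank_ℚ(R)=2; free=4−2=2
SNF(R) diag = [2, 2] → torsion [2, 2]

Answer: M ≅ ℤ^2 ⊕ ℤ/2 ⊕ ℤ/2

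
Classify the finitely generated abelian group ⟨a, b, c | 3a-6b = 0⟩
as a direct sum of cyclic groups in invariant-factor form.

Answer: M ≅ ℤ^2 ⊕ ℤ/3

Derivation:
rank_ℚ(R)=1; free=3−1=2
SNF(R) diag = [3] → torsion [3]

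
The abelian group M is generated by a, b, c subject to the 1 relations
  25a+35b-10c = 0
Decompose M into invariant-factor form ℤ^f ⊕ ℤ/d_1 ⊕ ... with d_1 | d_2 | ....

rank_ℚ(R)=1; free=3−1=2
SNF(R) diag = [5] → torsion [5]

Answer: M ≅ ℤ^2 ⊕ ℤ/5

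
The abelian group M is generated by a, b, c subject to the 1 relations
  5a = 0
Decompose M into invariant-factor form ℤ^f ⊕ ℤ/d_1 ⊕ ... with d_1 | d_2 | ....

Answer: M ≅ ℤ^2 ⊕ ℤ/5

Derivation:
rank_ℚ(R)=1; free=3−1=2
SNF(R) diag = [5] → torsion [5]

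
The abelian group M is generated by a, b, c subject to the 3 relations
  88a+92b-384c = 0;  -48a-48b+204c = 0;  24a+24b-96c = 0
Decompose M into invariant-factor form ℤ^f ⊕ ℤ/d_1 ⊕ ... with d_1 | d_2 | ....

rank_ℚ(R)=3; free=3−3=0
SNF(R) diag = [4, 12, 24] → torsion [4, 12, 24]

Answer: M ≅ ℤ/4 ⊕ ℤ/12 ⊕ ℤ/24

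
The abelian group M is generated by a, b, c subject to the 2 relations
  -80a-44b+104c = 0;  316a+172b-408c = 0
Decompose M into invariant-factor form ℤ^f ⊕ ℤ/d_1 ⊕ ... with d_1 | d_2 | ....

Answer: M ≅ ℤ^1 ⊕ ℤ/4 ⊕ ℤ/4

Derivation:
rank_ℚ(R)=2; free=3−2=1
SNF(R) diag = [4, 4] → torsion [4, 4]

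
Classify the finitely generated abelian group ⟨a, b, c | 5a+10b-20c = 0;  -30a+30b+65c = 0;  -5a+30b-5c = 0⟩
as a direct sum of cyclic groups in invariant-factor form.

Answer: M ≅ ℤ/5 ⊕ ℤ/5 ⊕ ℤ/10

Derivation:
rank_ℚ(R)=3; free=3−3=0
SNF(R) diag = [5, 5, 10] → torsion [5, 5, 10]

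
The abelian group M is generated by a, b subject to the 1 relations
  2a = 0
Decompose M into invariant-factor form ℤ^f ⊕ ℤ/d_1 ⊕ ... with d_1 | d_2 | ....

rank_ℚ(R)=1; free=2−1=1
SNF(R) diag = [2] → torsion [2]

Answer: M ≅ ℤ^1 ⊕ ℤ/2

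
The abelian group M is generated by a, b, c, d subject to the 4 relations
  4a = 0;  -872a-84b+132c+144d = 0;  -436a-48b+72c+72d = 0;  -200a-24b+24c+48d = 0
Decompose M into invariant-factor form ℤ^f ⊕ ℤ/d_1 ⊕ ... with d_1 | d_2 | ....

Answer: M ≅ ℤ/4 ⊕ ℤ/12 ⊕ ℤ/24 ⊕ ℤ/48

Derivation:
rank_ℚ(R)=4; free=4−4=0
SNF(R) diag = [4, 12, 24, 48] → torsion [4, 12, 24, 48]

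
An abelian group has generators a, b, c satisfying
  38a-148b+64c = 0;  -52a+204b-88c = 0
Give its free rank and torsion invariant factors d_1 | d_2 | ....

rank_ℚ(R)=2; free=3−2=1
SNF(R) diag = [2, 4] → torsion [2, 4]

Answer: M ≅ ℤ^1 ⊕ ℤ/2 ⊕ ℤ/4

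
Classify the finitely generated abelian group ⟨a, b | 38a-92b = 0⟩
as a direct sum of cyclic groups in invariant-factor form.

Answer: M ≅ ℤ^1 ⊕ ℤ/2

Derivation:
rank_ℚ(R)=1; free=2−1=1
SNF(R) diag = [2] → torsion [2]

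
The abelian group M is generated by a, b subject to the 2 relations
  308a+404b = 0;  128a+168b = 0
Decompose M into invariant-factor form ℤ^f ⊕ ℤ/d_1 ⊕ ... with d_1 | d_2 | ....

Answer: M ≅ ℤ/4 ⊕ ℤ/8

Derivation:
rank_ℚ(R)=2; free=2−2=0
SNF(R) diag = [4, 8] → torsion [4, 8]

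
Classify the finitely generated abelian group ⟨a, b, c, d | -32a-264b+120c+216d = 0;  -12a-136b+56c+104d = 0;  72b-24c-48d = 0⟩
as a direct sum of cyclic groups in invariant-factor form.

Answer: M ≅ ℤ^1 ⊕ ℤ/4 ⊕ ℤ/8 ⊕ ℤ/24

Derivation:
rank_ℚ(R)=3; free=4−3=1
SNF(R) diag = [4, 8, 24] → torsion [4, 8, 24]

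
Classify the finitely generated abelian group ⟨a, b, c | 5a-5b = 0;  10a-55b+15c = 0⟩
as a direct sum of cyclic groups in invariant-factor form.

rank_ℚ(R)=2; free=3−2=1
SNF(R) diag = [5, 15] → torsion [5, 15]

Answer: M ≅ ℤ^1 ⊕ ℤ/5 ⊕ ℤ/15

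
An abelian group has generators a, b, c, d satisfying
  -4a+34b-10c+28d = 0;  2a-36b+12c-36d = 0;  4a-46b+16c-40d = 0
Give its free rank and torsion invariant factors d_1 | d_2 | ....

Answer: M ≅ ℤ^1 ⊕ ℤ/2 ⊕ ℤ/2 ⊕ ℤ/6

Derivation:
rank_ℚ(R)=3; free=4−3=1
SNF(R) diag = [2, 2, 6] → torsion [2, 2, 6]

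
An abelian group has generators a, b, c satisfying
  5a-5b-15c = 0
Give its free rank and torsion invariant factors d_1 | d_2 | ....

rank_ℚ(R)=1; free=3−1=2
SNF(R) diag = [5] → torsion [5]

Answer: M ≅ ℤ^2 ⊕ ℤ/5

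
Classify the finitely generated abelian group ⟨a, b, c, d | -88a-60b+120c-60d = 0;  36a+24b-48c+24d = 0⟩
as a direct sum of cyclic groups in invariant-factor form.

rank_ℚ(R)=2; free=4−2=2
SNF(R) diag = [4, 12] → torsion [4, 12]

Answer: M ≅ ℤ^2 ⊕ ℤ/4 ⊕ ℤ/12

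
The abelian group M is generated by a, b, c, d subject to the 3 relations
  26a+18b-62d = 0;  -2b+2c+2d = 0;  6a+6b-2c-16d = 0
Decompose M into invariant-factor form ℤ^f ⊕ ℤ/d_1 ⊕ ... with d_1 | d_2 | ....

Answer: M ≅ ℤ^1 ⊕ ℤ/2 ⊕ ℤ/2 ⊕ ℤ/2

Derivation:
rank_ℚ(R)=3; free=4−3=1
SNF(R) diag = [2, 2, 2] → torsion [2, 2, 2]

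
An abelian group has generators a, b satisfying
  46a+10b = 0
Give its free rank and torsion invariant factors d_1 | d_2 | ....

Answer: M ≅ ℤ^1 ⊕ ℤ/2

Derivation:
rank_ℚ(R)=1; free=2−1=1
SNF(R) diag = [2] → torsion [2]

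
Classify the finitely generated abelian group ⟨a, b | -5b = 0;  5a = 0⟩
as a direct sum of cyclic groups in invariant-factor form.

rank_ℚ(R)=2; free=2−2=0
SNF(R) diag = [5, 5] → torsion [5, 5]

Answer: M ≅ ℤ/5 ⊕ ℤ/5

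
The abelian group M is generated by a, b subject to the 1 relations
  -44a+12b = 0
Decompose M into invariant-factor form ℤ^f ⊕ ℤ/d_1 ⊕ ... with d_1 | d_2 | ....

rank_ℚ(R)=1; free=2−1=1
SNF(R) diag = [4] → torsion [4]

Answer: M ≅ ℤ^1 ⊕ ℤ/4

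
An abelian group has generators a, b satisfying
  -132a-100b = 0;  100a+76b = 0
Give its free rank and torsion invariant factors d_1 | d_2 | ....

Answer: M ≅ ℤ/4 ⊕ ℤ/8

Derivation:
rank_ℚ(R)=2; free=2−2=0
SNF(R) diag = [4, 8] → torsion [4, 8]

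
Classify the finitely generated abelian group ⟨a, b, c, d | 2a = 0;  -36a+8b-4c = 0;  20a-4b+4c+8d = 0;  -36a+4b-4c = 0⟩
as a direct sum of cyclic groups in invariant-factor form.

rank_ℚ(R)=4; free=4−4=0
SNF(R) diag = [2, 4, 4, 8] → torsion [2, 4, 4, 8]

Answer: M ≅ ℤ/2 ⊕ ℤ/4 ⊕ ℤ/4 ⊕ ℤ/8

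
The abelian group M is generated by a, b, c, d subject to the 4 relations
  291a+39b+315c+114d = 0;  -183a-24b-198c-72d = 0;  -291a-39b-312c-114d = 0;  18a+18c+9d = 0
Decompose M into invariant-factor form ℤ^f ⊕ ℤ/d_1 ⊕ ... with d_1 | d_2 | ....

Answer: M ≅ ℤ/3 ⊕ ℤ/3 ⊕ ℤ/3 ⊕ ℤ/9

Derivation:
rank_ℚ(R)=4; free=4−4=0
SNF(R) diag = [3, 3, 3, 9] → torsion [3, 3, 3, 9]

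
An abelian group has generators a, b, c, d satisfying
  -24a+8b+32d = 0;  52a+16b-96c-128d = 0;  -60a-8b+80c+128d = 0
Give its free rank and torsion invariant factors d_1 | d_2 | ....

Answer: M ≅ ℤ^1 ⊕ ℤ/4 ⊕ ℤ/8 ⊕ ℤ/16

Derivation:
rank_ℚ(R)=3; free=4−3=1
SNF(R) diag = [4, 8, 16] → torsion [4, 8, 16]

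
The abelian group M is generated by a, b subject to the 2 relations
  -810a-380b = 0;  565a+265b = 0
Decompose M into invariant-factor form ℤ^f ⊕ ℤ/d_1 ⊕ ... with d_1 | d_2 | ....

rank_ℚ(R)=2; free=2−2=0
SNF(R) diag = [5, 10] → torsion [5, 10]

Answer: M ≅ ℤ/5 ⊕ ℤ/10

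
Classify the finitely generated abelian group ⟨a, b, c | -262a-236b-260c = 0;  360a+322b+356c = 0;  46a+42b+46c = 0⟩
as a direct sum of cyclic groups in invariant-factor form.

rank_ℚ(R)=3; free=3−3=0
SNF(R) diag = [2, 2, 6] → torsion [2, 2, 6]

Answer: M ≅ ℤ/2 ⊕ ℤ/2 ⊕ ℤ/6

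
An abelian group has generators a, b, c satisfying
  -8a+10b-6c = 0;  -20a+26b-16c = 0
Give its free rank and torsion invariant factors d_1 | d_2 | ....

Answer: M ≅ ℤ^1 ⊕ ℤ/2 ⊕ ℤ/2

Derivation:
rank_ℚ(R)=2; free=3−2=1
SNF(R) diag = [2, 2] → torsion [2, 2]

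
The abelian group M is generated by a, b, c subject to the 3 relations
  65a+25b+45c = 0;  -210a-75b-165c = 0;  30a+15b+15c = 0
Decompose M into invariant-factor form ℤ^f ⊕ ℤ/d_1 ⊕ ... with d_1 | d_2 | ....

rank_ℚ(R)=3; free=3−3=0
SNF(R) diag = [5, 15, 30] → torsion [5, 15, 30]

Answer: M ≅ ℤ/5 ⊕ ℤ/15 ⊕ ℤ/30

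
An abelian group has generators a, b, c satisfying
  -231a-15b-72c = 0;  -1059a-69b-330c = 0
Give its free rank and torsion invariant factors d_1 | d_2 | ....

Answer: M ≅ ℤ^1 ⊕ ℤ/3 ⊕ ℤ/6

Derivation:
rank_ℚ(R)=2; free=3−2=1
SNF(R) diag = [3, 6] → torsion [3, 6]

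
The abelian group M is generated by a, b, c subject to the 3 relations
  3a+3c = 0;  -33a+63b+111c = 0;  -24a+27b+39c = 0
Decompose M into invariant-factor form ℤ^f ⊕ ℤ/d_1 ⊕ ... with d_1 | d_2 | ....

Answer: M ≅ ℤ/3 ⊕ ℤ/9 ⊕ ℤ/9

Derivation:
rank_ℚ(R)=3; free=3−3=0
SNF(R) diag = [3, 9, 9] → torsion [3, 9, 9]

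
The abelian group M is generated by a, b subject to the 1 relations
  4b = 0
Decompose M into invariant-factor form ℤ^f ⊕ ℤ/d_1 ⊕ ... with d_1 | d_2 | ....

rank_ℚ(R)=1; free=2−1=1
SNF(R) diag = [4] → torsion [4]

Answer: M ≅ ℤ^1 ⊕ ℤ/4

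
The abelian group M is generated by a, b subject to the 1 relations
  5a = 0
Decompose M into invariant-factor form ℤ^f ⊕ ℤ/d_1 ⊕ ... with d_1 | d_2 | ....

rank_ℚ(R)=1; free=2−1=1
SNF(R) diag = [5] → torsion [5]

Answer: M ≅ ℤ^1 ⊕ ℤ/5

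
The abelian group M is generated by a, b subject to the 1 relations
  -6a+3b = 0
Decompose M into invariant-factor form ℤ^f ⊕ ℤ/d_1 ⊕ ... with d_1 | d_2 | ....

rank_ℚ(R)=1; free=2−1=1
SNF(R) diag = [3] → torsion [3]

Answer: M ≅ ℤ^1 ⊕ ℤ/3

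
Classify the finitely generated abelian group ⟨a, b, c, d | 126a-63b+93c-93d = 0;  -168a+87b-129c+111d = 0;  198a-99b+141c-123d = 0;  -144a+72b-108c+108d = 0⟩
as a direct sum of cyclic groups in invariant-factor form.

rank_ℚ(R)=4; free=4−4=0
SNF(R) diag = [3, 6, 18, 36] → torsion [3, 6, 18, 36]

Answer: M ≅ ℤ/3 ⊕ ℤ/6 ⊕ ℤ/18 ⊕ ℤ/36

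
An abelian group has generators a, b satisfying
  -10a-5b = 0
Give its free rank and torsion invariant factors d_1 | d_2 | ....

Answer: M ≅ ℤ^1 ⊕ ℤ/5

Derivation:
rank_ℚ(R)=1; free=2−1=1
SNF(R) diag = [5] → torsion [5]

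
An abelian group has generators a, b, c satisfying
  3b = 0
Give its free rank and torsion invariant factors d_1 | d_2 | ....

Answer: M ≅ ℤ^2 ⊕ ℤ/3

Derivation:
rank_ℚ(R)=1; free=3−1=2
SNF(R) diag = [3] → torsion [3]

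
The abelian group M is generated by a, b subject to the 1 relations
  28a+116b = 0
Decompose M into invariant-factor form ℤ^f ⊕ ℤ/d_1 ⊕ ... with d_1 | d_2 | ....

rank_ℚ(R)=1; free=2−1=1
SNF(R) diag = [4] → torsion [4]

Answer: M ≅ ℤ^1 ⊕ ℤ/4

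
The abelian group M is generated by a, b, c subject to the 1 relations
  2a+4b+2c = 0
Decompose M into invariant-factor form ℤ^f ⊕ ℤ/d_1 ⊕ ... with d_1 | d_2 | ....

Answer: M ≅ ℤ^2 ⊕ ℤ/2

Derivation:
rank_ℚ(R)=1; free=3−1=2
SNF(R) diag = [2] → torsion [2]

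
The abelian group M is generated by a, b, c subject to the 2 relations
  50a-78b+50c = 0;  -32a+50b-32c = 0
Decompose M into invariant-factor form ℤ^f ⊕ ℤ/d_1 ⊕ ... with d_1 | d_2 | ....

rank_ℚ(R)=2; free=3−2=1
SNF(R) diag = [2, 2] → torsion [2, 2]

Answer: M ≅ ℤ^1 ⊕ ℤ/2 ⊕ ℤ/2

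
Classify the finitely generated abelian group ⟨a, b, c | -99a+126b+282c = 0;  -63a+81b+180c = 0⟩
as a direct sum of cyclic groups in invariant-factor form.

Answer: M ≅ ℤ^1 ⊕ ℤ/3 ⊕ ℤ/9

Derivation:
rank_ℚ(R)=2; free=3−2=1
SNF(R) diag = [3, 9] → torsion [3, 9]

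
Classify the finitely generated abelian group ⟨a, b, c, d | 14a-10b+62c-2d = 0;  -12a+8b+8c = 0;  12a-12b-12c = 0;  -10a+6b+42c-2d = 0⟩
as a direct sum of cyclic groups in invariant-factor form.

Answer: M ≅ ℤ/2 ⊕ ℤ/4 ⊕ ℤ/12 ⊕ ℤ/36

Derivation:
rank_ℚ(R)=4; free=4−4=0
SNF(R) diag = [2, 4, 12, 36] → torsion [2, 4, 12, 36]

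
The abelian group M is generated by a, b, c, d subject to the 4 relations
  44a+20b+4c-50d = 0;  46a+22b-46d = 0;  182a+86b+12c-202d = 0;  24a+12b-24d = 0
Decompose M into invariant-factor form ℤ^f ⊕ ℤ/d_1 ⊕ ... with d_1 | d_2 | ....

Answer: M ≅ ℤ/2 ⊕ ℤ/2 ⊕ ℤ/4 ⊕ ℤ/12

Derivation:
rank_ℚ(R)=4; free=4−4=0
SNF(R) diag = [2, 2, 4, 12] → torsion [2, 2, 4, 12]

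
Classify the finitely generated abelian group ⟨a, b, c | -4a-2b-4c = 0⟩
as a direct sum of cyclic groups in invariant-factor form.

Answer: M ≅ ℤ^2 ⊕ ℤ/2

Derivation:
rank_ℚ(R)=1; free=3−1=2
SNF(R) diag = [2] → torsion [2]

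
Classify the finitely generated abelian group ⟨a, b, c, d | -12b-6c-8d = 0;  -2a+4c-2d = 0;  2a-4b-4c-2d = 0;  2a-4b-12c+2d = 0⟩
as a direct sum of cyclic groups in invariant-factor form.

Answer: M ≅ ℤ/2 ⊕ ℤ/2 ⊕ ℤ/4 ⊕ ℤ/4

Derivation:
rank_ℚ(R)=4; free=4−4=0
SNF(R) diag = [2, 2, 4, 4] → torsion [2, 2, 4, 4]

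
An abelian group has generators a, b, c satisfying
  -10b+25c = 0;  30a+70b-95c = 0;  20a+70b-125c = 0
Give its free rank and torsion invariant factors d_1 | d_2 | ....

Answer: M ≅ ℤ/5 ⊕ ℤ/10 ⊕ ℤ/20

Derivation:
rank_ℚ(R)=3; free=3−3=0
SNF(R) diag = [5, 10, 20] → torsion [5, 10, 20]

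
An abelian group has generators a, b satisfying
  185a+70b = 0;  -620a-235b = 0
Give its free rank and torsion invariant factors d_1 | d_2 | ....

rank_ℚ(R)=2; free=2−2=0
SNF(R) diag = [5, 15] → torsion [5, 15]

Answer: M ≅ ℤ/5 ⊕ ℤ/15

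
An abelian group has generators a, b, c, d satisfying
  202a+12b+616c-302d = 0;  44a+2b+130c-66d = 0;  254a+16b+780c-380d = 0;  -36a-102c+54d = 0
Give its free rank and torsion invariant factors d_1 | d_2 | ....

Answer: M ≅ ℤ/2 ⊕ ℤ/2 ⊕ ℤ/6 ⊕ ℤ/18

Derivation:
rank_ℚ(R)=4; free=4−4=0
SNF(R) diag = [2, 2, 6, 18] → torsion [2, 2, 6, 18]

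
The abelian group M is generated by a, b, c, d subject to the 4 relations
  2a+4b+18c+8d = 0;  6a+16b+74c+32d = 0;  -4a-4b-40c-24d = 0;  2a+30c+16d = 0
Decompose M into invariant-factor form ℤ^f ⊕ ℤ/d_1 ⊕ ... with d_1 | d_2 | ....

Answer: M ≅ ℤ/2 ⊕ ℤ/4 ⊕ ℤ/8 ⊕ ℤ/16

Derivation:
rank_ℚ(R)=4; free=4−4=0
SNF(R) diag = [2, 4, 8, 16] → torsion [2, 4, 8, 16]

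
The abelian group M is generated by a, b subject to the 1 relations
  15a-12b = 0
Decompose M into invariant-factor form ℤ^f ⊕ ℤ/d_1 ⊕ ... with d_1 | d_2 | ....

Answer: M ≅ ℤ^1 ⊕ ℤ/3

Derivation:
rank_ℚ(R)=1; free=2−1=1
SNF(R) diag = [3] → torsion [3]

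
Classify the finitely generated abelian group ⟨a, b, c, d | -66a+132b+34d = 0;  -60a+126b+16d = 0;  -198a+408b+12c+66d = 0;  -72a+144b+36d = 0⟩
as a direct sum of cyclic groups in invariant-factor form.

Answer: M ≅ ℤ/2 ⊕ ℤ/6 ⊕ ℤ/12 ⊕ ℤ/36

Derivation:
rank_ℚ(R)=4; free=4−4=0
SNF(R) diag = [2, 6, 12, 36] → torsion [2, 6, 12, 36]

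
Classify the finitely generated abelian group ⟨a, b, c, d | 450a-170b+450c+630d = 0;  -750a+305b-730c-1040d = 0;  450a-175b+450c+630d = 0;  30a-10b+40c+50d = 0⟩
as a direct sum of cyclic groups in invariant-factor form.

Answer: M ≅ ℤ/5 ⊕ ℤ/10 ⊕ ℤ/30 ⊕ ℤ/90

Derivation:
rank_ℚ(R)=4; free=4−4=0
SNF(R) diag = [5, 10, 30, 90] → torsion [5, 10, 30, 90]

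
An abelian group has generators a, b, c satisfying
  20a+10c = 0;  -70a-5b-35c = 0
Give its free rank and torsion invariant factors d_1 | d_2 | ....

rank_ℚ(R)=2; free=3−2=1
SNF(R) diag = [5, 10] → torsion [5, 10]

Answer: M ≅ ℤ^1 ⊕ ℤ/5 ⊕ ℤ/10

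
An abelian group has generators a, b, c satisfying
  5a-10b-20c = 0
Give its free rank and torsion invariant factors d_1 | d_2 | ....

rank_ℚ(R)=1; free=3−1=2
SNF(R) diag = [5] → torsion [5]

Answer: M ≅ ℤ^2 ⊕ ℤ/5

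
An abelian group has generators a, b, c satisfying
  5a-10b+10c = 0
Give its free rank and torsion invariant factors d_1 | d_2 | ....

Answer: M ≅ ℤ^2 ⊕ ℤ/5

Derivation:
rank_ℚ(R)=1; free=3−1=2
SNF(R) diag = [5] → torsion [5]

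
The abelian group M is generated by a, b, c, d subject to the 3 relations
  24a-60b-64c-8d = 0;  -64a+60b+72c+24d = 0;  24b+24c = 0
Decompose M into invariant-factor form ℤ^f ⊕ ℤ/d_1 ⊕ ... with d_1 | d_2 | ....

rank_ℚ(R)=3; free=4−3=1
SNF(R) diag = [4, 8, 24] → torsion [4, 8, 24]

Answer: M ≅ ℤ^1 ⊕ ℤ/4 ⊕ ℤ/8 ⊕ ℤ/24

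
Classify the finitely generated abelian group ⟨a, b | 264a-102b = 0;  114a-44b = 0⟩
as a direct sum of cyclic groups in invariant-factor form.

Answer: M ≅ ℤ/2 ⊕ ℤ/6

Derivation:
rank_ℚ(R)=2; free=2−2=0
SNF(R) diag = [2, 6] → torsion [2, 6]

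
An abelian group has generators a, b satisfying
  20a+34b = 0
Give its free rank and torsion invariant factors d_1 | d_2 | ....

Answer: M ≅ ℤ^1 ⊕ ℤ/2

Derivation:
rank_ℚ(R)=1; free=2−1=1
SNF(R) diag = [2] → torsion [2]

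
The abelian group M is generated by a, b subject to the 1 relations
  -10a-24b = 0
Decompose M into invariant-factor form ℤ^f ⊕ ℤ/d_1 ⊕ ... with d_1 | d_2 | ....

rank_ℚ(R)=1; free=2−1=1
SNF(R) diag = [2] → torsion [2]

Answer: M ≅ ℤ^1 ⊕ ℤ/2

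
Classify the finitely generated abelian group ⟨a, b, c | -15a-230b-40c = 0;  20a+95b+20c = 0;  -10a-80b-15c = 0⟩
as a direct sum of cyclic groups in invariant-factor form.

rank_ℚ(R)=3; free=3−3=0
SNF(R) diag = [5, 5, 15] → torsion [5, 5, 15]

Answer: M ≅ ℤ/5 ⊕ ℤ/5 ⊕ ℤ/15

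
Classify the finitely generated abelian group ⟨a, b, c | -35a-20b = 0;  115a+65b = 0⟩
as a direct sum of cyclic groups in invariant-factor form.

Answer: M ≅ ℤ^1 ⊕ ℤ/5 ⊕ ℤ/5

Derivation:
rank_ℚ(R)=2; free=3−2=1
SNF(R) diag = [5, 5] → torsion [5, 5]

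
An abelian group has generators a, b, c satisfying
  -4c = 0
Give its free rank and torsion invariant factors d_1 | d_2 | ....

Answer: M ≅ ℤ^2 ⊕ ℤ/4

Derivation:
rank_ℚ(R)=1; free=3−1=2
SNF(R) diag = [4] → torsion [4]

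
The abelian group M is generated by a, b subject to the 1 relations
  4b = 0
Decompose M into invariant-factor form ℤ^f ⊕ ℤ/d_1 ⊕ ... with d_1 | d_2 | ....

rank_ℚ(R)=1; free=2−1=1
SNF(R) diag = [4] → torsion [4]

Answer: M ≅ ℤ^1 ⊕ ℤ/4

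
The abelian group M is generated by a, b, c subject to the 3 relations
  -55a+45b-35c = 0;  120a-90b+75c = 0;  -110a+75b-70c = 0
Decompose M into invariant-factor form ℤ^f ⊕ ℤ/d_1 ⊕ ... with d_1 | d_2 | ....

rank_ℚ(R)=3; free=3−3=0
SNF(R) diag = [5, 15, 15] → torsion [5, 15, 15]

Answer: M ≅ ℤ/5 ⊕ ℤ/15 ⊕ ℤ/15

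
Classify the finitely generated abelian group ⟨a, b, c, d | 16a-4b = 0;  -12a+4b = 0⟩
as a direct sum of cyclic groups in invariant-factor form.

Answer: M ≅ ℤ^2 ⊕ ℤ/4 ⊕ ℤ/4

Derivation:
rank_ℚ(R)=2; free=4−2=2
SNF(R) diag = [4, 4] → torsion [4, 4]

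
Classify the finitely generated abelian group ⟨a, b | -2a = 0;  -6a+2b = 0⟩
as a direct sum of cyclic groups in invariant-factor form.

rank_ℚ(R)=2; free=2−2=0
SNF(R) diag = [2, 2] → torsion [2, 2]

Answer: M ≅ ℤ/2 ⊕ ℤ/2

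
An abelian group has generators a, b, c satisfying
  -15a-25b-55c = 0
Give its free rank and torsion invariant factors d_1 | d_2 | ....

rank_ℚ(R)=1; free=3−1=2
SNF(R) diag = [5] → torsion [5]

Answer: M ≅ ℤ^2 ⊕ ℤ/5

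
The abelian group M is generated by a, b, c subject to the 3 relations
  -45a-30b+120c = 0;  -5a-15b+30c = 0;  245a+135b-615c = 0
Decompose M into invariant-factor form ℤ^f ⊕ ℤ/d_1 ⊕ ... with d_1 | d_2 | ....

Answer: M ≅ ℤ/5 ⊕ ℤ/15 ⊕ ℤ/15

Derivation:
rank_ℚ(R)=3; free=3−3=0
SNF(R) diag = [5, 15, 15] → torsion [5, 15, 15]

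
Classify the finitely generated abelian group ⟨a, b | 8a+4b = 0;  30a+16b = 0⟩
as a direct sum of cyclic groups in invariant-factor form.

rank_ℚ(R)=2; free=2−2=0
SNF(R) diag = [2, 4] → torsion [2, 4]

Answer: M ≅ ℤ/2 ⊕ ℤ/4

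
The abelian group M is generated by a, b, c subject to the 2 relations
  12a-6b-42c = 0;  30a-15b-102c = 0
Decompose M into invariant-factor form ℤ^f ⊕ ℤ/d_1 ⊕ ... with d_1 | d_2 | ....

Answer: M ≅ ℤ^1 ⊕ ℤ/3 ⊕ ℤ/6

Derivation:
rank_ℚ(R)=2; free=3−2=1
SNF(R) diag = [3, 6] → torsion [3, 6]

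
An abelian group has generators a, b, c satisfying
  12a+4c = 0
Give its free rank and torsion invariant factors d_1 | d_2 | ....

Answer: M ≅ ℤ^2 ⊕ ℤ/4

Derivation:
rank_ℚ(R)=1; free=3−1=2
SNF(R) diag = [4] → torsion [4]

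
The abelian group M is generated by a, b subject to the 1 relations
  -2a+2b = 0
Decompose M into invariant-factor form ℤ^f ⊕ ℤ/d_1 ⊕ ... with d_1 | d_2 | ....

Answer: M ≅ ℤ^1 ⊕ ℤ/2

Derivation:
rank_ℚ(R)=1; free=2−1=1
SNF(R) diag = [2] → torsion [2]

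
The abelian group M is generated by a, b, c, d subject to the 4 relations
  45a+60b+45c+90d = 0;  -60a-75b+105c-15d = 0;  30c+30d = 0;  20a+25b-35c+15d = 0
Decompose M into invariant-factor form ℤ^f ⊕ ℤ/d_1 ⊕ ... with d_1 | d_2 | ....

Answer: M ≅ ℤ/5 ⊕ ℤ/15 ⊕ ℤ/30 ⊕ ℤ/30

Derivation:
rank_ℚ(R)=4; free=4−4=0
SNF(R) diag = [5, 15, 30, 30] → torsion [5, 15, 30, 30]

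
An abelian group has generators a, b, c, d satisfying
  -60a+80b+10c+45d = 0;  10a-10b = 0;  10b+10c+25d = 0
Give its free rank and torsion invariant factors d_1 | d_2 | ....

rank_ℚ(R)=3; free=4−3=1
SNF(R) diag = [5, 10, 10] → torsion [5, 10, 10]

Answer: M ≅ ℤ^1 ⊕ ℤ/5 ⊕ ℤ/10 ⊕ ℤ/10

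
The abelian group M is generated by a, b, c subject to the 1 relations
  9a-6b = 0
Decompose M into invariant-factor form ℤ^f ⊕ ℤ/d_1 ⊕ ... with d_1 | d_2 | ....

Answer: M ≅ ℤ^2 ⊕ ℤ/3

Derivation:
rank_ℚ(R)=1; free=3−1=2
SNF(R) diag = [3] → torsion [3]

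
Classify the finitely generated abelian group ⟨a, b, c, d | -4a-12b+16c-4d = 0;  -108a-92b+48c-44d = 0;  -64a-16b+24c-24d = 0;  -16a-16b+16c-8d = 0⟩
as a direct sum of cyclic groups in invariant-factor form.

rank_ℚ(R)=4; free=4−4=0
SNF(R) diag = [4, 8, 8, 24] → torsion [4, 8, 8, 24]

Answer: M ≅ ℤ/4 ⊕ ℤ/8 ⊕ ℤ/8 ⊕ ℤ/24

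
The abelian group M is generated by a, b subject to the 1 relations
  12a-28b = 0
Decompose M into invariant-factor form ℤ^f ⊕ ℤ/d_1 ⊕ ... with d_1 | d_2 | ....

rank_ℚ(R)=1; free=2−1=1
SNF(R) diag = [4] → torsion [4]

Answer: M ≅ ℤ^1 ⊕ ℤ/4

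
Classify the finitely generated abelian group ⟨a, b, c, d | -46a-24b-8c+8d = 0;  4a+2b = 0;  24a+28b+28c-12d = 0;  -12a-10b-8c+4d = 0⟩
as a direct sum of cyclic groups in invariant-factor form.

rank_ℚ(R)=4; free=4−4=0
SNF(R) diag = [2, 2, 4, 4] → torsion [2, 2, 4, 4]

Answer: M ≅ ℤ/2 ⊕ ℤ/2 ⊕ ℤ/4 ⊕ ℤ/4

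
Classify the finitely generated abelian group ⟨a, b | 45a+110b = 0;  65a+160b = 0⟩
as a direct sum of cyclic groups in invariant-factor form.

rank_ℚ(R)=2; free=2−2=0
SNF(R) diag = [5, 10] → torsion [5, 10]

Answer: M ≅ ℤ/5 ⊕ ℤ/10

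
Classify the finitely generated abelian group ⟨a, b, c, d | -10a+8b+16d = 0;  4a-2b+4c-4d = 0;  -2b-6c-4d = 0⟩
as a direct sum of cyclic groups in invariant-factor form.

Answer: M ≅ ℤ^1 ⊕ ℤ/2 ⊕ ℤ/2 ⊕ ℤ/2

Derivation:
rank_ℚ(R)=3; free=4−3=1
SNF(R) diag = [2, 2, 2] → torsion [2, 2, 2]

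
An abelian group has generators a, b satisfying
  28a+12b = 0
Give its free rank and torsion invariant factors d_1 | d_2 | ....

rank_ℚ(R)=1; free=2−1=1
SNF(R) diag = [4] → torsion [4]

Answer: M ≅ ℤ^1 ⊕ ℤ/4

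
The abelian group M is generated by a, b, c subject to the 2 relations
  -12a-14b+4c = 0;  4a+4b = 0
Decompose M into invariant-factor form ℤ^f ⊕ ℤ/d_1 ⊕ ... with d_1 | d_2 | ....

Answer: M ≅ ℤ^1 ⊕ ℤ/2 ⊕ ℤ/4

Derivation:
rank_ℚ(R)=2; free=3−2=1
SNF(R) diag = [2, 4] → torsion [2, 4]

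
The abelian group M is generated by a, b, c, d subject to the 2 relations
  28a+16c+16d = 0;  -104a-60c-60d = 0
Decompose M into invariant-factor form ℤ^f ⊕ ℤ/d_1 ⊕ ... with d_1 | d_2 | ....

rank_ℚ(R)=2; free=4−2=2
SNF(R) diag = [4, 4] → torsion [4, 4]

Answer: M ≅ ℤ^2 ⊕ ℤ/4 ⊕ ℤ/4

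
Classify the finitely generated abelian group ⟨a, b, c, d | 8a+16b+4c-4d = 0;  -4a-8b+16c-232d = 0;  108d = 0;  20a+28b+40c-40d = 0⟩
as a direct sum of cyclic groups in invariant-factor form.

Answer: M ≅ ℤ/4 ⊕ ℤ/12 ⊕ ℤ/36 ⊕ ℤ/108

Derivation:
rank_ℚ(R)=4; free=4−4=0
SNF(R) diag = [4, 12, 36, 108] → torsion [4, 12, 36, 108]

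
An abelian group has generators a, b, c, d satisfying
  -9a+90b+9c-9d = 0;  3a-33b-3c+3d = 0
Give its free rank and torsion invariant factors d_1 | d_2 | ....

rank_ℚ(R)=2; free=4−2=2
SNF(R) diag = [3, 9] → torsion [3, 9]

Answer: M ≅ ℤ^2 ⊕ ℤ/3 ⊕ ℤ/9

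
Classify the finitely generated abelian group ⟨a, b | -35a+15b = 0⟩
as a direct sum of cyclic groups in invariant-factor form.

Answer: M ≅ ℤ^1 ⊕ ℤ/5

Derivation:
rank_ℚ(R)=1; free=2−1=1
SNF(R) diag = [5] → torsion [5]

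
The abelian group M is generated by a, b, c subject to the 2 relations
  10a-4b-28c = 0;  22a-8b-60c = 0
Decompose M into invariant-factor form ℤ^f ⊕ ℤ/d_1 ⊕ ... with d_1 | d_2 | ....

Answer: M ≅ ℤ^1 ⊕ ℤ/2 ⊕ ℤ/4

Derivation:
rank_ℚ(R)=2; free=3−2=1
SNF(R) diag = [2, 4] → torsion [2, 4]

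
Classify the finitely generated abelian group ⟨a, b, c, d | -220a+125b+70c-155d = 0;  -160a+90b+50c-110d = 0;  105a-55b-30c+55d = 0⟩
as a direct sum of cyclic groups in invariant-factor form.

Answer: M ≅ ℤ^1 ⊕ ℤ/5 ⊕ ℤ/5 ⊕ ℤ/10

Derivation:
rank_ℚ(R)=3; free=4−3=1
SNF(R) diag = [5, 5, 10] → torsion [5, 5, 10]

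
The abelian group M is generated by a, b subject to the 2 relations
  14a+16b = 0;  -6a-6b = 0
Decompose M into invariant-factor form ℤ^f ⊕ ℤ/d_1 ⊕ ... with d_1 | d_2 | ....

rank_ℚ(R)=2; free=2−2=0
SNF(R) diag = [2, 6] → torsion [2, 6]

Answer: M ≅ ℤ/2 ⊕ ℤ/6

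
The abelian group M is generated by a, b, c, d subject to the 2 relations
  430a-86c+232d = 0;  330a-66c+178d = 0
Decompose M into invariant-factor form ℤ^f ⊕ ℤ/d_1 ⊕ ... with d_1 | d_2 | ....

Answer: M ≅ ℤ^2 ⊕ ℤ/2 ⊕ ℤ/2

Derivation:
rank_ℚ(R)=2; free=4−2=2
SNF(R) diag = [2, 2] → torsion [2, 2]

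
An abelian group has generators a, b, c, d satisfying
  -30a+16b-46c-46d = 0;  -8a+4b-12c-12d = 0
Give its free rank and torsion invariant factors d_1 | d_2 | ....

rank_ℚ(R)=2; free=4−2=2
SNF(R) diag = [2, 4] → torsion [2, 4]

Answer: M ≅ ℤ^2 ⊕ ℤ/2 ⊕ ℤ/4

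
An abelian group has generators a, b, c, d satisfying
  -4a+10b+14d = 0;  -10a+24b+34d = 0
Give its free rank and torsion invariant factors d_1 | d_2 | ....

Answer: M ≅ ℤ^2 ⊕ ℤ/2 ⊕ ℤ/2

Derivation:
rank_ℚ(R)=2; free=4−2=2
SNF(R) diag = [2, 2] → torsion [2, 2]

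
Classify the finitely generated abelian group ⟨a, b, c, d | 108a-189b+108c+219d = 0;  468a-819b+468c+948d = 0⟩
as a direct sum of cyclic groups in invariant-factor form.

rank_ℚ(R)=2; free=4−2=2
SNF(R) diag = [3, 9] → torsion [3, 9]

Answer: M ≅ ℤ^2 ⊕ ℤ/3 ⊕ ℤ/9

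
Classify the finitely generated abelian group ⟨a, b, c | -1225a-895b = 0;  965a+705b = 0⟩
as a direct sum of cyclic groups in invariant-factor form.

rank_ℚ(R)=2; free=3−2=1
SNF(R) diag = [5, 10] → torsion [5, 10]

Answer: M ≅ ℤ^1 ⊕ ℤ/5 ⊕ ℤ/10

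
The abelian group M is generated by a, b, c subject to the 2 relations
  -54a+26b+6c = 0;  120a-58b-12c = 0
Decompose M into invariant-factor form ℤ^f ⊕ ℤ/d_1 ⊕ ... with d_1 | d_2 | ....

rank_ℚ(R)=2; free=3−2=1
SNF(R) diag = [2, 6] → torsion [2, 6]

Answer: M ≅ ℤ^1 ⊕ ℤ/2 ⊕ ℤ/6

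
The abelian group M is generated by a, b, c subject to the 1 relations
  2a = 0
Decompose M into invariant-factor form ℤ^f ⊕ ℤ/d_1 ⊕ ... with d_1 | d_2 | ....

rank_ℚ(R)=1; free=3−1=2
SNF(R) diag = [2] → torsion [2]

Answer: M ≅ ℤ^2 ⊕ ℤ/2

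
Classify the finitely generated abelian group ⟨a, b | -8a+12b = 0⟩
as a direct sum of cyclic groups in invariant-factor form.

rank_ℚ(R)=1; free=2−1=1
SNF(R) diag = [4] → torsion [4]

Answer: M ≅ ℤ^1 ⊕ ℤ/4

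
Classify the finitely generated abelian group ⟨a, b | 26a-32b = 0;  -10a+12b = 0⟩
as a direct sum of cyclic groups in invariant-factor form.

Answer: M ≅ ℤ/2 ⊕ ℤ/4

Derivation:
rank_ℚ(R)=2; free=2−2=0
SNF(R) diag = [2, 4] → torsion [2, 4]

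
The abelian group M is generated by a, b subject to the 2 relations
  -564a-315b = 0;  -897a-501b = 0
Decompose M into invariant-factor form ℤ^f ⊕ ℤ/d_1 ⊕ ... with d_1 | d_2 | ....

rank_ℚ(R)=2; free=2−2=0
SNF(R) diag = [3, 3] → torsion [3, 3]

Answer: M ≅ ℤ/3 ⊕ ℤ/3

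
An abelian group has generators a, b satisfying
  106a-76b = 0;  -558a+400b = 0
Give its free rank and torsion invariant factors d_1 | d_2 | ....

Answer: M ≅ ℤ/2 ⊕ ℤ/4

Derivation:
rank_ℚ(R)=2; free=2−2=0
SNF(R) diag = [2, 4] → torsion [2, 4]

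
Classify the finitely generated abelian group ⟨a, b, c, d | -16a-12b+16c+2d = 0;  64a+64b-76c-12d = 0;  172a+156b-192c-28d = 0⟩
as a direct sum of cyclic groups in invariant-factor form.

Answer: M ≅ ℤ^1 ⊕ ℤ/2 ⊕ ℤ/4 ⊕ ℤ/4

Derivation:
rank_ℚ(R)=3; free=4−3=1
SNF(R) diag = [2, 4, 4] → torsion [2, 4, 4]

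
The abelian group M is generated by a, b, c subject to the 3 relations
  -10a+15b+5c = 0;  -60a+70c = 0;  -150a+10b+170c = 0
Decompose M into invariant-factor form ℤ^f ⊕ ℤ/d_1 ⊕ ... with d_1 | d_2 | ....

rank_ℚ(R)=3; free=3−3=0
SNF(R) diag = [5, 10, 10] → torsion [5, 10, 10]

Answer: M ≅ ℤ/5 ⊕ ℤ/10 ⊕ ℤ/10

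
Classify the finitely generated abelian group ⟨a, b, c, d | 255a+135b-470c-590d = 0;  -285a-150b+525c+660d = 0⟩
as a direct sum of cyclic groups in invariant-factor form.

Answer: M ≅ ℤ^2 ⊕ ℤ/5 ⊕ ℤ/15

Derivation:
rank_ℚ(R)=2; free=4−2=2
SNF(R) diag = [5, 15] → torsion [5, 15]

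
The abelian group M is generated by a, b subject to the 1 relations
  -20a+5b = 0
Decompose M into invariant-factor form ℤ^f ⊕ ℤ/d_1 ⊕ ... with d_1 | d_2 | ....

Answer: M ≅ ℤ^1 ⊕ ℤ/5

Derivation:
rank_ℚ(R)=1; free=2−1=1
SNF(R) diag = [5] → torsion [5]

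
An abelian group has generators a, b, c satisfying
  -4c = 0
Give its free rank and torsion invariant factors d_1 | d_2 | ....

rank_ℚ(R)=1; free=3−1=2
SNF(R) diag = [4] → torsion [4]

Answer: M ≅ ℤ^2 ⊕ ℤ/4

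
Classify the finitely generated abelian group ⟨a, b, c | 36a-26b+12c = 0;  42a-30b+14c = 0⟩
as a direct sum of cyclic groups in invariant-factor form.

Answer: M ≅ ℤ^1 ⊕ ℤ/2 ⊕ ℤ/2

Derivation:
rank_ℚ(R)=2; free=3−2=1
SNF(R) diag = [2, 2] → torsion [2, 2]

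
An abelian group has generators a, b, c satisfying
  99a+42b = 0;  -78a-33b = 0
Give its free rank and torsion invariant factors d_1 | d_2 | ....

rank_ℚ(R)=2; free=3−2=1
SNF(R) diag = [3, 3] → torsion [3, 3]

Answer: M ≅ ℤ^1 ⊕ ℤ/3 ⊕ ℤ/3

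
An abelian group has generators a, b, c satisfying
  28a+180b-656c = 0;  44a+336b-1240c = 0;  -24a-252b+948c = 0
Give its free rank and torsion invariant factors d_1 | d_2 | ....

rank_ℚ(R)=3; free=3−3=0
SNF(R) diag = [4, 12, 36] → torsion [4, 12, 36]

Answer: M ≅ ℤ/4 ⊕ ℤ/12 ⊕ ℤ/36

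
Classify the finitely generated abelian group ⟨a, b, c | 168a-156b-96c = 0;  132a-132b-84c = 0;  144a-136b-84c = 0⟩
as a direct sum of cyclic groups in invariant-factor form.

Answer: M ≅ ℤ/4 ⊕ ℤ/12 ⊕ ℤ/12

Derivation:
rank_ℚ(R)=3; free=3−3=0
SNF(R) diag = [4, 12, 12] → torsion [4, 12, 12]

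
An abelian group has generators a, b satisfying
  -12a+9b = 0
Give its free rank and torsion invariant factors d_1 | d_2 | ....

Answer: M ≅ ℤ^1 ⊕ ℤ/3

Derivation:
rank_ℚ(R)=1; free=2−1=1
SNF(R) diag = [3] → torsion [3]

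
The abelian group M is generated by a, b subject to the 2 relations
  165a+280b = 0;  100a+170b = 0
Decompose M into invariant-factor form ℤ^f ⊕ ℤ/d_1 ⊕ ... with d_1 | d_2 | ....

rank_ℚ(R)=2; free=2−2=0
SNF(R) diag = [5, 10] → torsion [5, 10]

Answer: M ≅ ℤ/5 ⊕ ℤ/10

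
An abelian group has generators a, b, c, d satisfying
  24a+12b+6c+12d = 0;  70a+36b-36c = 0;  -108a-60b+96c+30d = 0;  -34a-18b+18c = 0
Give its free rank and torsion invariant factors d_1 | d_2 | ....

rank_ℚ(R)=4; free=4−4=0
SNF(R) diag = [2, 6, 18, 18] → torsion [2, 6, 18, 18]

Answer: M ≅ ℤ/2 ⊕ ℤ/6 ⊕ ℤ/18 ⊕ ℤ/18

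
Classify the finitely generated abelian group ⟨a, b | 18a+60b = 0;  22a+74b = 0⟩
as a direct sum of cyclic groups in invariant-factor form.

Answer: M ≅ ℤ/2 ⊕ ℤ/6

Derivation:
rank_ℚ(R)=2; free=2−2=0
SNF(R) diag = [2, 6] → torsion [2, 6]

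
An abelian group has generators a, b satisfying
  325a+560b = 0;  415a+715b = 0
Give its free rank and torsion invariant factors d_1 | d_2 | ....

Answer: M ≅ ℤ/5 ⊕ ℤ/5

Derivation:
rank_ℚ(R)=2; free=2−2=0
SNF(R) diag = [5, 5] → torsion [5, 5]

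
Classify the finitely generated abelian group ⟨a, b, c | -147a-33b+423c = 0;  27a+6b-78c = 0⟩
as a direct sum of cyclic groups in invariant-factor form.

Answer: M ≅ ℤ^1 ⊕ ℤ/3 ⊕ ℤ/3

Derivation:
rank_ℚ(R)=2; free=3−2=1
SNF(R) diag = [3, 3] → torsion [3, 3]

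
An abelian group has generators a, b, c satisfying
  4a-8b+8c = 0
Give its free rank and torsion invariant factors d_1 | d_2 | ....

rank_ℚ(R)=1; free=3−1=2
SNF(R) diag = [4] → torsion [4]

Answer: M ≅ ℤ^2 ⊕ ℤ/4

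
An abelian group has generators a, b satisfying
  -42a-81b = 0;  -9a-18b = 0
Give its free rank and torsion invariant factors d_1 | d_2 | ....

Answer: M ≅ ℤ/3 ⊕ ℤ/9

Derivation:
rank_ℚ(R)=2; free=2−2=0
SNF(R) diag = [3, 9] → torsion [3, 9]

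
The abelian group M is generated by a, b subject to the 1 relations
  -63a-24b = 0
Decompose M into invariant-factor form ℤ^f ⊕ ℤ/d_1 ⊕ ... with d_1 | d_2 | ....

Answer: M ≅ ℤ^1 ⊕ ℤ/3

Derivation:
rank_ℚ(R)=1; free=2−1=1
SNF(R) diag = [3] → torsion [3]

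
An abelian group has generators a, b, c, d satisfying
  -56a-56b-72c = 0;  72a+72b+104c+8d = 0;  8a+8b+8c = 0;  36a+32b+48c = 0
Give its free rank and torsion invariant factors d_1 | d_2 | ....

rank_ℚ(R)=4; free=4−4=0
SNF(R) diag = [4, 8, 8, 16] → torsion [4, 8, 8, 16]

Answer: M ≅ ℤ/4 ⊕ ℤ/8 ⊕ ℤ/8 ⊕ ℤ/16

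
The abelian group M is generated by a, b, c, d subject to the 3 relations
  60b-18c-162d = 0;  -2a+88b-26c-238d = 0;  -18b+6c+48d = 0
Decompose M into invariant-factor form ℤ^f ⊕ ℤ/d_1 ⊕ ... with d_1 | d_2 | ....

rank_ℚ(R)=3; free=4−3=1
SNF(R) diag = [2, 6, 6] → torsion [2, 6, 6]

Answer: M ≅ ℤ^1 ⊕ ℤ/2 ⊕ ℤ/6 ⊕ ℤ/6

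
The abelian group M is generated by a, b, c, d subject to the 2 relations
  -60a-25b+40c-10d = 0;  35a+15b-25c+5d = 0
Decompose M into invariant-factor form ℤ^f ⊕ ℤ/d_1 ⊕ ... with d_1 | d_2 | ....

rank_ℚ(R)=2; free=4−2=2
SNF(R) diag = [5, 5] → torsion [5, 5]

Answer: M ≅ ℤ^2 ⊕ ℤ/5 ⊕ ℤ/5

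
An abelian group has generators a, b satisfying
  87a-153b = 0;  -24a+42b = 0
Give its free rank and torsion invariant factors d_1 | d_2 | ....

Answer: M ≅ ℤ/3 ⊕ ℤ/6

Derivation:
rank_ℚ(R)=2; free=2−2=0
SNF(R) diag = [3, 6] → torsion [3, 6]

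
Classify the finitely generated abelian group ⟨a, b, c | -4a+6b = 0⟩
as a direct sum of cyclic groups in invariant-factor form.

rank_ℚ(R)=1; free=3−1=2
SNF(R) diag = [2] → torsion [2]

Answer: M ≅ ℤ^2 ⊕ ℤ/2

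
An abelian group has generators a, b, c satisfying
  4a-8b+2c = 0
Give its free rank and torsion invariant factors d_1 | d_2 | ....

rank_ℚ(R)=1; free=3−1=2
SNF(R) diag = [2] → torsion [2]

Answer: M ≅ ℤ^2 ⊕ ℤ/2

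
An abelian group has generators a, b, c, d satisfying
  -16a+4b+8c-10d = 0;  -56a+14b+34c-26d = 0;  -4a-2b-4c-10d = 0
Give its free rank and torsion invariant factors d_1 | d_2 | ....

rank_ℚ(R)=3; free=4−3=1
SNF(R) diag = [2, 6, 6] → torsion [2, 6, 6]

Answer: M ≅ ℤ^1 ⊕ ℤ/2 ⊕ ℤ/6 ⊕ ℤ/6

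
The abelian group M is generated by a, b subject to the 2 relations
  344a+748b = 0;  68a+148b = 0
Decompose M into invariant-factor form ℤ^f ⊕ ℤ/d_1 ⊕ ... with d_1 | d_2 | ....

rank_ℚ(R)=2; free=2−2=0
SNF(R) diag = [4, 12] → torsion [4, 12]

Answer: M ≅ ℤ/4 ⊕ ℤ/12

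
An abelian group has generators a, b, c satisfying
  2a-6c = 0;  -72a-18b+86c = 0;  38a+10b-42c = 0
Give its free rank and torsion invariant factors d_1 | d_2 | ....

Answer: M ≅ ℤ/2 ⊕ ℤ/2 ⊕ ℤ/2

Derivation:
rank_ℚ(R)=3; free=3−3=0
SNF(R) diag = [2, 2, 2] → torsion [2, 2, 2]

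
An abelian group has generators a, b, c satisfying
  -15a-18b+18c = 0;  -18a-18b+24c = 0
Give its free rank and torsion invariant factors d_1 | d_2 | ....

rank_ℚ(R)=2; free=3−2=1
SNF(R) diag = [3, 6] → torsion [3, 6]

Answer: M ≅ ℤ^1 ⊕ ℤ/3 ⊕ ℤ/6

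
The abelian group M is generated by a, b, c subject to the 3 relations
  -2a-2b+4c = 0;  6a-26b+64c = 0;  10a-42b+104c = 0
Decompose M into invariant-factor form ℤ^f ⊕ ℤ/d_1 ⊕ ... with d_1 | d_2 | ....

Answer: M ≅ ℤ/2 ⊕ ℤ/4 ⊕ ℤ/4

Derivation:
rank_ℚ(R)=3; free=3−3=0
SNF(R) diag = [2, 4, 4] → torsion [2, 4, 4]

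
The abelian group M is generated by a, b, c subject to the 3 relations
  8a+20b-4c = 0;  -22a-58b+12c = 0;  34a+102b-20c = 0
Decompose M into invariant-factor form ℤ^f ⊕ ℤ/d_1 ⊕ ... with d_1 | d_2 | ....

rank_ℚ(R)=3; free=3−3=0
SNF(R) diag = [2, 4, 8] → torsion [2, 4, 8]

Answer: M ≅ ℤ/2 ⊕ ℤ/4 ⊕ ℤ/8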